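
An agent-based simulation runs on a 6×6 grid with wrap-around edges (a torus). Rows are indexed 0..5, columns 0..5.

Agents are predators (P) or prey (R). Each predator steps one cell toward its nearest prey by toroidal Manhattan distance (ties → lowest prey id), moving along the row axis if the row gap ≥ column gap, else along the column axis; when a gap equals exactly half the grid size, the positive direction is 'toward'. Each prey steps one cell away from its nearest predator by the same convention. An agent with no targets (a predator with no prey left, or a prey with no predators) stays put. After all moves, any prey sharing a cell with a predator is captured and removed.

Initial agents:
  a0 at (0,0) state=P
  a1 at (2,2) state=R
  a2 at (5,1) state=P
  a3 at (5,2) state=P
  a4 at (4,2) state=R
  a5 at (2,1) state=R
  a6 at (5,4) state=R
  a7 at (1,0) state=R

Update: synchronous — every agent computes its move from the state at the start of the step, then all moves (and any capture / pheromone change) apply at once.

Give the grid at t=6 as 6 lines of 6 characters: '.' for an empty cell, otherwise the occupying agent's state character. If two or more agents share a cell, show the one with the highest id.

t=1: a0@(1,0):P a1@(1,2):R a2@(4,1):P a3@(4,2):P a4@(3,2):R a5@(3,1):R a6@(5,5):R a7@(2,0):R
t=2: a0@(2,0):P a1@(1,3):R a2@(3,1):P a3@(3,2):P a4@(2,2):R a5@(2,1):R a6@(4,5):R a7@(3,0):R
t=3: a0@(2,1):P a1@(0,3):R a2@(2,1):P a3@(2,2):P a4@(1,2):R a6@(5,5):R a7@(4,0):R
t=4: a0@(1,1):P a1@(5,3):R a2@(1,1):P a3@(1,2):P a4@(0,2):R a6@(4,5):R a7@(5,0):R
t=5: a0@(0,1):P a1@(4,3):R a2@(0,1):P a3@(0,2):P a4@(5,2):R a6@(3,5):R a7@(4,0):R
t=6: a0@(5,1):P a1@(3,3):R a2@(5,1):P a3@(5,2):P a4@(4,2):R a6@(2,5):R a7@(3,0):R

......
......
.....R
R..R..
..R...
.PP...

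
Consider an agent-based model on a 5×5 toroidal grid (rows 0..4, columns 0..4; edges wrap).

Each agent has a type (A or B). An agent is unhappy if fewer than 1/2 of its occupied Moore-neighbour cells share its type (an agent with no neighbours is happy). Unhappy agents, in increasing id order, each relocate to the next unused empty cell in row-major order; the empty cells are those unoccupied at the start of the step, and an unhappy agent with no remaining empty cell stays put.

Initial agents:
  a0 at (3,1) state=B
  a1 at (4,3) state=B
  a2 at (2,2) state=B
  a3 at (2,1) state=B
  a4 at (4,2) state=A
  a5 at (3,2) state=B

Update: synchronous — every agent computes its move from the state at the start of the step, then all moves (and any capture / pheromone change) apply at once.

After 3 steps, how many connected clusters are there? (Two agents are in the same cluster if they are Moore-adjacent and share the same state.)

2

t=1: a0@(3,1):B a1@(4,3):B a2@(2,2):B a3@(2,1):B a4@(0,0):A a5@(3,2):B
t=2: (unchanged — steady state)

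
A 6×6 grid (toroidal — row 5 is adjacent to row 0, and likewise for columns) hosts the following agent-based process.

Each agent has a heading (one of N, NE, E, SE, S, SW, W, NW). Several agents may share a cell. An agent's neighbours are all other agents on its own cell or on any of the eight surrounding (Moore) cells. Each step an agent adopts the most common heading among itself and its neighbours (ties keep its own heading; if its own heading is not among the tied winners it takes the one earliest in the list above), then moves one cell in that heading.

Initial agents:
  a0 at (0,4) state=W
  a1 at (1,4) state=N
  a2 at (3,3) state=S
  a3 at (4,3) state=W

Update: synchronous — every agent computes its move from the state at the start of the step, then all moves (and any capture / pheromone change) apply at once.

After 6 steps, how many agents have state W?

2

t=1: a0@(0,3):W a1@(0,4):N a2@(4,3):S a3@(4,2):W
t=2: a0@(0,2):W a1@(5,4):N a2@(5,3):S a3@(4,1):W
t=3: a0@(0,1):W a1@(4,4):N a2@(0,3):S a3@(4,0):W
t=4: a0@(0,0):W a1@(3,4):N a2@(1,3):S a3@(4,5):W
t=5: a0@(0,5):W a1@(2,4):N a2@(2,3):S a3@(4,4):W
t=6: a0@(0,4):W a1@(1,4):N a2@(3,3):S a3@(4,3):W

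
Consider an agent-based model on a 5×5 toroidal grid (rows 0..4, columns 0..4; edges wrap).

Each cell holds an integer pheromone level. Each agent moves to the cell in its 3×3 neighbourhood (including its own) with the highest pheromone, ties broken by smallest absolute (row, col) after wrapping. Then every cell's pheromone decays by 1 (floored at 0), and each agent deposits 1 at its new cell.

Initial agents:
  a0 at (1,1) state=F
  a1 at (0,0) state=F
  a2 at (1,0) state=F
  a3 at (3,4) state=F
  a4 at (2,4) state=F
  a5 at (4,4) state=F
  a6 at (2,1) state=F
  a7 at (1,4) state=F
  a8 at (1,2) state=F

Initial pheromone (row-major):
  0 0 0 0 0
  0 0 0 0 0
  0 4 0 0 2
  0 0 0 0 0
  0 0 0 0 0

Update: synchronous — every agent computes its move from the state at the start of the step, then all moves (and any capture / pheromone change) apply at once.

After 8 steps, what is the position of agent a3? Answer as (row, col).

(2, 4)

t=1: a0@(2,1) a1@(0,0) a2@(2,1) a3@(2,4) a4@(2,4) a5@(0,0) a6@(2,1) a7@(2,4) a8@(2,1) | pheromone: 2 0 0 0 0 / 0 0 0 0 0 / 0 7 0 0 4 / 0 0 0 0 0 / 0 0 0 0 0
t=2: a0@(2,1) a1@(0,0) a2@(2,1) a3@(2,4) a4@(2,4) a5@(0,0) a6@(2,1) a7@(2,4) a8@(2,1) | pheromone: 3 0 0 0 0 / 0 0 0 0 0 / 0 10 0 0 6 / 0 0 0 0 0 / 0 0 0 0 0
t=3: a0@(2,1) a1@(0,0) a2@(2,1) a3@(2,4) a4@(2,4) a5@(0,0) a6@(2,1) a7@(2,4) a8@(2,1) | pheromone: 4 0 0 0 0 / 0 0 0 0 0 / 0 13 0 0 8 / 0 0 0 0 0 / 0 0 0 0 0
t=4: a0@(2,1) a1@(0,0) a2@(2,1) a3@(2,4) a4@(2,4) a5@(0,0) a6@(2,1) a7@(2,4) a8@(2,1) | pheromone: 5 0 0 0 0 / 0 0 0 0 0 / 0 16 0 0 10 / 0 0 0 0 0 / 0 0 0 0 0
t=5: a0@(2,1) a1@(0,0) a2@(2,1) a3@(2,4) a4@(2,4) a5@(0,0) a6@(2,1) a7@(2,4) a8@(2,1) | pheromone: 6 0 0 0 0 / 0 0 0 0 0 / 0 19 0 0 12 / 0 0 0 0 0 / 0 0 0 0 0
t=6: a0@(2,1) a1@(0,0) a2@(2,1) a3@(2,4) a4@(2,4) a5@(0,0) a6@(2,1) a7@(2,4) a8@(2,1) | pheromone: 7 0 0 0 0 / 0 0 0 0 0 / 0 22 0 0 14 / 0 0 0 0 0 / 0 0 0 0 0
t=7: a0@(2,1) a1@(0,0) a2@(2,1) a3@(2,4) a4@(2,4) a5@(0,0) a6@(2,1) a7@(2,4) a8@(2,1) | pheromone: 8 0 0 0 0 / 0 0 0 0 0 / 0 25 0 0 16 / 0 0 0 0 0 / 0 0 0 0 0
t=8: a0@(2,1) a1@(0,0) a2@(2,1) a3@(2,4) a4@(2,4) a5@(0,0) a6@(2,1) a7@(2,4) a8@(2,1) | pheromone: 9 0 0 0 0 / 0 0 0 0 0 / 0 28 0 0 18 / 0 0 0 0 0 / 0 0 0 0 0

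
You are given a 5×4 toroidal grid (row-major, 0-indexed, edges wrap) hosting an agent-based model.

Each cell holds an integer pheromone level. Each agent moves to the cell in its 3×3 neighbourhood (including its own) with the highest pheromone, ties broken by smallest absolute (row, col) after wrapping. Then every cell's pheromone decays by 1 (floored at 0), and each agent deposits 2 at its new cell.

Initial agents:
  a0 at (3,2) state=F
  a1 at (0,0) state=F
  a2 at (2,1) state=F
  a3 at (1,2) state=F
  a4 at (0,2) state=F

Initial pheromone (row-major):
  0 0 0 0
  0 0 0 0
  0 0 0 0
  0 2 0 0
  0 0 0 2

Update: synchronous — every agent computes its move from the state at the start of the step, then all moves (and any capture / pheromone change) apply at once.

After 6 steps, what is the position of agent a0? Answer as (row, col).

(3, 1)

t=1: a0@(3,1) a1@(4,3) a2@(3,1) a3@(0,1) a4@(4,3) | pheromone: 0 2 0 0 / 0 0 0 0 / 0 0 0 0 / 0 5 0 0 / 0 0 0 5
t=2: a0@(3,1) a1@(4,3) a2@(3,1) a3@(0,1) a4@(4,3) | pheromone: 0 3 0 0 / 0 0 0 0 / 0 0 0 0 / 0 8 0 0 / 0 0 0 8
t=3: a0@(3,1) a1@(4,3) a2@(3,1) a3@(0,1) a4@(4,3) | pheromone: 0 4 0 0 / 0 0 0 0 / 0 0 0 0 / 0 11 0 0 / 0 0 0 11
t=4: a0@(3,1) a1@(4,3) a2@(3,1) a3@(0,1) a4@(4,3) | pheromone: 0 5 0 0 / 0 0 0 0 / 0 0 0 0 / 0 14 0 0 / 0 0 0 14
t=5: a0@(3,1) a1@(4,3) a2@(3,1) a3@(0,1) a4@(4,3) | pheromone: 0 6 0 0 / 0 0 0 0 / 0 0 0 0 / 0 17 0 0 / 0 0 0 17
t=6: a0@(3,1) a1@(4,3) a2@(3,1) a3@(0,1) a4@(4,3) | pheromone: 0 7 0 0 / 0 0 0 0 / 0 0 0 0 / 0 20 0 0 / 0 0 0 20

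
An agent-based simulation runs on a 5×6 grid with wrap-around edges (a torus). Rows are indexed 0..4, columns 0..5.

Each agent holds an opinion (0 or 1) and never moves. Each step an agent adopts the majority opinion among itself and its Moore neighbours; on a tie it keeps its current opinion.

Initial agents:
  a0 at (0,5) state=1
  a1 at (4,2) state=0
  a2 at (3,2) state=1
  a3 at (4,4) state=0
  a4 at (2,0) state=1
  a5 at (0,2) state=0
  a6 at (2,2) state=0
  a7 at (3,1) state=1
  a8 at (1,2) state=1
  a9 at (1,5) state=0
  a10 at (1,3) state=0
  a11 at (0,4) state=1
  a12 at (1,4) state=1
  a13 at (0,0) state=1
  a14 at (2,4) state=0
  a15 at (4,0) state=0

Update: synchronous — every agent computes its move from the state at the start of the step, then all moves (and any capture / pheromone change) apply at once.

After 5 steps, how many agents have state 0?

5

t=1: a0@(0,5):1 a1@(4,2):0 a2@(3,2):1 a3@(4,4):1 a4@(2,0):1 a5@(0,2):0 a6@(2,2):1 a7@(3,1):1 a8@(1,2):0 a9@(1,5):1 a10@(1,3):0 a11@(0,4):1 a12@(1,4):1 a13@(0,0):1 a14@(2,4):0 a15@(4,0):1
t=2: (unchanged — steady state)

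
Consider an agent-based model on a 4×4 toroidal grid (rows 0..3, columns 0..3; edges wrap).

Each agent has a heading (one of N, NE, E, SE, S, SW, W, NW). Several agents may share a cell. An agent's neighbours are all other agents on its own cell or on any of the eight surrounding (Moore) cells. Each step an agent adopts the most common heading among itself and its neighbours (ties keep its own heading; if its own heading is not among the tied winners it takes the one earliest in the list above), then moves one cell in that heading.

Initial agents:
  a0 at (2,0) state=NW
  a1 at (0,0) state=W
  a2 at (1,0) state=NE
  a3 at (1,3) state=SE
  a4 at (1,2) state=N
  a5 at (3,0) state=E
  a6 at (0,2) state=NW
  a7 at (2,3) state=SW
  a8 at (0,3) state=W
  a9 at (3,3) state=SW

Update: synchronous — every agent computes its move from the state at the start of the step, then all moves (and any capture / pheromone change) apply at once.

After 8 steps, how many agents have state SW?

t=1: a0@(3,3):SW a1@(0,3):W a2@(1,3):W a3@(1,2):W a4@(0,2):N a5@(0,3):SW a6@(3,1):NW a7@(3,2):SW a8@(0,2):W a9@(0,2):SW
t=2: a0@(0,2):SW a1@(0,2):W a2@(1,2):W a3@(1,1):W a4@(1,1):SW a5@(1,2):SW a6@(0,0):SW a7@(0,1):SW a8@(0,1):W a9@(1,1):SW
t=3: a0@(1,1):SW a1@(1,1):SW a2@(2,1):SW a3@(2,0):SW a4@(2,0):SW a5@(2,1):SW a6@(1,3):SW a7@(1,0):SW a8@(1,0):SW a9@(2,0):SW
t=4: a0@(2,0):SW a1@(2,0):SW a2@(3,0):SW a3@(3,3):SW a4@(3,3):SW a5@(3,0):SW a6@(2,2):SW a7@(2,3):SW a8@(2,3):SW a9@(3,3):SW
t=5: a0@(3,3):SW a1@(3,3):SW a2@(0,3):SW a3@(0,2):SW a4@(0,2):SW a5@(0,3):SW a6@(3,1):SW a7@(3,2):SW a8@(3,2):SW a9@(0,2):SW
t=6: a0@(0,2):SW a1@(0,2):SW a2@(1,2):SW a3@(1,1):SW a4@(1,1):SW a5@(1,2):SW a6@(0,0):SW a7@(0,1):SW a8@(0,1):SW a9@(1,1):SW
t=7: a0@(1,1):SW a1@(1,1):SW a2@(2,1):SW a3@(2,0):SW a4@(2,0):SW a5@(2,1):SW a6@(1,3):SW a7@(1,0):SW a8@(1,0):SW a9@(2,0):SW
t=8: a0@(2,0):SW a1@(2,0):SW a2@(3,0):SW a3@(3,3):SW a4@(3,3):SW a5@(3,0):SW a6@(2,2):SW a7@(2,3):SW a8@(2,3):SW a9@(3,3):SW

10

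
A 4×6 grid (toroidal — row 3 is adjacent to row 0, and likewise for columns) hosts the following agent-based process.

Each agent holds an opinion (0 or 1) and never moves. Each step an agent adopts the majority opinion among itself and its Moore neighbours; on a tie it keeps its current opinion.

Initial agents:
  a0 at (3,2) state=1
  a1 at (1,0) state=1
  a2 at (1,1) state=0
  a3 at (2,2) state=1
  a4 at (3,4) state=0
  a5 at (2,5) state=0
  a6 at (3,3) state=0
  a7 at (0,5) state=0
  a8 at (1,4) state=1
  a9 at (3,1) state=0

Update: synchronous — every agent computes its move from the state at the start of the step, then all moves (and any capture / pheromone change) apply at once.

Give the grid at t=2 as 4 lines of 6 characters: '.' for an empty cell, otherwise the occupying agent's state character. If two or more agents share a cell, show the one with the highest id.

t=1: a0@(3,2):1 a1@(1,0):0 a2@(1,1):1 a3@(2,2):0 a4@(3,4):0 a5@(2,5):0 a6@(3,3):0 a7@(0,5):0 a8@(1,4):0 a9@(3,1):1
t=2: a0@(3,2):1 a1@(1,0):0 a2@(1,1):0 a3@(2,2):1 a4@(3,4):0 a5@(2,5):0 a6@(3,3):0 a7@(0,5):0 a8@(1,4):0 a9@(3,1):1

.....0
00..0.
..1..0
.1100.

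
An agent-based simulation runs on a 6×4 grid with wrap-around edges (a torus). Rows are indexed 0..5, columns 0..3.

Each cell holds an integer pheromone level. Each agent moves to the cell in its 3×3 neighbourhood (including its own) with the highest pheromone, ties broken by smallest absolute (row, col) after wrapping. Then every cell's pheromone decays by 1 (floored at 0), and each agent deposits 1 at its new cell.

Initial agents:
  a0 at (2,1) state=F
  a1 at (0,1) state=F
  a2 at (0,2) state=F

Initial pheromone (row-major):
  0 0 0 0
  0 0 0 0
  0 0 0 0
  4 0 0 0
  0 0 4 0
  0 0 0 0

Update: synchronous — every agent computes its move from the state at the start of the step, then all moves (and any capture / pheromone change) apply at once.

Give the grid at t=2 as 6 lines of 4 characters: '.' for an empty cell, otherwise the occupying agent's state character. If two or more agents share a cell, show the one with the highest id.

F...
....
....
F...
....
....

t=1: a0@(3,0) a1@(0,0) a2@(0,1) | pheromone: 1 1 0 0 / 0 0 0 0 / 0 0 0 0 / 4 0 0 0 / 0 0 3 0 / 0 0 0 0
t=2: a0@(3,0) a1@(0,0) a2@(0,0) | pheromone: 2 0 0 0 / 0 0 0 0 / 0 0 0 0 / 4 0 0 0 / 0 0 2 0 / 0 0 0 0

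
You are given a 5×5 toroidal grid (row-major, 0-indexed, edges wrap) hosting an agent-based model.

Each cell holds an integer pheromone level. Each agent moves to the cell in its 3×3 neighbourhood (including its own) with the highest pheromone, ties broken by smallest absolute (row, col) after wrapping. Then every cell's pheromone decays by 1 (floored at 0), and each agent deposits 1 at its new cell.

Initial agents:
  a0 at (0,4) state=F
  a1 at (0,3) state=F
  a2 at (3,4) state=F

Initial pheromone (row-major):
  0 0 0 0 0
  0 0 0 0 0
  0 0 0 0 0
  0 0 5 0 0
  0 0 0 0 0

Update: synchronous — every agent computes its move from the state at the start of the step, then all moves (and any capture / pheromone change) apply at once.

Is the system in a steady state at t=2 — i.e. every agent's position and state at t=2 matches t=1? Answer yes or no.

yes

t=1: a0@(0,0) a1@(0,2) a2@(2,0) | pheromone: 1 0 1 0 0 / 0 0 0 0 0 / 1 0 0 0 0 / 0 0 4 0 0 / 0 0 0 0 0
t=2: a0@(0,0) a1@(0,2) a2@(2,0) | pheromone: 1 0 1 0 0 / 0 0 0 0 0 / 1 0 0 0 0 / 0 0 3 0 0 / 0 0 0 0 0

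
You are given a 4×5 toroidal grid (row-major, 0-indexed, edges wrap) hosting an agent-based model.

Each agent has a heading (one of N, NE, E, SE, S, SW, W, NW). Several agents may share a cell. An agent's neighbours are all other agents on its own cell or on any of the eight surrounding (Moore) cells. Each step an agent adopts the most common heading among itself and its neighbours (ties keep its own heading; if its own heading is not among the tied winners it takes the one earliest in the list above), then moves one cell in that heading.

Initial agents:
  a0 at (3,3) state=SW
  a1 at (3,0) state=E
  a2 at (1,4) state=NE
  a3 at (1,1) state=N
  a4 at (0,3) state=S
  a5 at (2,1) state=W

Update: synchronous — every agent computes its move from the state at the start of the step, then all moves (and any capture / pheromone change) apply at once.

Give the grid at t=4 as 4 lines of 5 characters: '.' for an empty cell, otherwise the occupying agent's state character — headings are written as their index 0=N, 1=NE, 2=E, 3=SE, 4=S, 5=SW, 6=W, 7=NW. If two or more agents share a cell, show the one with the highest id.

...4.
.0.1.
..6..
....2

t=1: a0@(0,2):SW a1@(3,1):E a2@(0,0):NE a3@(0,1):N a4@(1,3):S a5@(2,0):W
t=2: a0@(1,1):SW a1@(3,2):E a2@(3,1):NE a3@(3,1):N a4@(2,3):S a5@(2,4):W
t=3: a0@(2,0):SW a1@(3,3):E a2@(2,2):NE a3@(2,1):N a4@(3,3):S a5@(2,3):W
t=4: a0@(3,4):SW a1@(3,4):E a2@(1,3):NE a3@(1,1):N a4@(0,3):S a5@(2,2):W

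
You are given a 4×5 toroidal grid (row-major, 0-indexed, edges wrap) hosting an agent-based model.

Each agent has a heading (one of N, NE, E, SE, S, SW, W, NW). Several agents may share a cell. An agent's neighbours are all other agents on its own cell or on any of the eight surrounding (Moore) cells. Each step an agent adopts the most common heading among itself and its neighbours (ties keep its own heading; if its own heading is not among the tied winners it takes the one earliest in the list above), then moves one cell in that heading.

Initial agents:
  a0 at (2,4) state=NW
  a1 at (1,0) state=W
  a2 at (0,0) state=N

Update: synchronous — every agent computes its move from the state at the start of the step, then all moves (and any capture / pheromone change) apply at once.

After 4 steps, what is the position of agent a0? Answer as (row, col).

(2, 0)

t=1: a0@(1,3):NW a1@(1,4):W a2@(3,0):N
t=2: a0@(0,2):NW a1@(1,3):W a2@(2,0):N
t=3: a0@(3,1):NW a1@(1,2):W a2@(1,0):N
t=4: a0@(2,0):NW a1@(1,1):W a2@(0,0):N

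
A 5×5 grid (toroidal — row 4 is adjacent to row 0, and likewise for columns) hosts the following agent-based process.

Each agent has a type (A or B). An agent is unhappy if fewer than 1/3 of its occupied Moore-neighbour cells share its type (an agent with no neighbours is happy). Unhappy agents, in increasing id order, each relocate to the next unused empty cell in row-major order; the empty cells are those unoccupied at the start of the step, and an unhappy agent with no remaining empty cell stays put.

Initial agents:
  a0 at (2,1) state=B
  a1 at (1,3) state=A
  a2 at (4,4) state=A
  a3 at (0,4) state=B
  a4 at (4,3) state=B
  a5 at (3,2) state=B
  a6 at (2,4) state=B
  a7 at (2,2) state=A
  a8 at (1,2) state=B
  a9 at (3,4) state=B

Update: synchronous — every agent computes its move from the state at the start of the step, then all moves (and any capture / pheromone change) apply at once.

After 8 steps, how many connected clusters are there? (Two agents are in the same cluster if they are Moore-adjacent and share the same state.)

2

t=1: a0@(2,1):B a1@(0,0):A a2@(0,1):A a3@(0,4):B a4@(4,3):B a5@(3,2):B a6@(2,4):B a7@(0,2):A a8@(1,2):B a9@(3,4):B
t=2: (unchanged — steady state)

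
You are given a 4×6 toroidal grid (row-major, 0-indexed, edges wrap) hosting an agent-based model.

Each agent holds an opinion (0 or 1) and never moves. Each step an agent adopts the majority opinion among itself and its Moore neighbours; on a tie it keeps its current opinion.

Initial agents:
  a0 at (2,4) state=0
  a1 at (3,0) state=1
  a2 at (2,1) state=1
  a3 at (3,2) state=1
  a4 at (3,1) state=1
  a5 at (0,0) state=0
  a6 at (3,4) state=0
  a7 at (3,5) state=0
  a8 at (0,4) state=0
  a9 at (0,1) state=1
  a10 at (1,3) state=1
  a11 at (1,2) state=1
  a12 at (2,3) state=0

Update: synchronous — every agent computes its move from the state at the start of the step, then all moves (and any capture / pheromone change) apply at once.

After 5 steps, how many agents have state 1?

7

t=1: a0@(2,4):0 a1@(3,0):1 a2@(2,1):1 a3@(3,2):1 a4@(3,1):1 a5@(0,0):1 a6@(3,4):0 a7@(3,5):0 a8@(0,4):0 a9@(0,1):1 a10@(1,3):0 a11@(1,2):1 a12@(2,3):0
t=2: (unchanged — steady state)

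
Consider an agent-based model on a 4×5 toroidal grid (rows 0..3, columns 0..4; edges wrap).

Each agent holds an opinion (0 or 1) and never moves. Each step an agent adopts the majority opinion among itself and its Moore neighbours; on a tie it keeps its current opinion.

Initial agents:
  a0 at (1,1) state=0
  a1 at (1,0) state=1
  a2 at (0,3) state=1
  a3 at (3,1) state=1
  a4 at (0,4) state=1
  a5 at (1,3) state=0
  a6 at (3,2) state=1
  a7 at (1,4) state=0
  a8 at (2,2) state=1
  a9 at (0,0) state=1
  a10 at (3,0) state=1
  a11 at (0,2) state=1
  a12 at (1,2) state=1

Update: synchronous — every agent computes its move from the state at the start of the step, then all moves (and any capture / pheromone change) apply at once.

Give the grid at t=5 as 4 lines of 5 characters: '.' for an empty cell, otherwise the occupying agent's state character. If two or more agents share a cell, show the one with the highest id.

1.111
11111
..1..
111..

t=1: a0@(1,1):1 a1@(1,0):1 a2@(0,3):1 a3@(3,1):1 a4@(0,4):1 a5@(1,3):1 a6@(3,2):1 a7@(1,4):1 a8@(2,2):1 a9@(0,0):1 a10@(3,0):1 a11@(0,2):1 a12@(1,2):1
t=2: (unchanged — steady state)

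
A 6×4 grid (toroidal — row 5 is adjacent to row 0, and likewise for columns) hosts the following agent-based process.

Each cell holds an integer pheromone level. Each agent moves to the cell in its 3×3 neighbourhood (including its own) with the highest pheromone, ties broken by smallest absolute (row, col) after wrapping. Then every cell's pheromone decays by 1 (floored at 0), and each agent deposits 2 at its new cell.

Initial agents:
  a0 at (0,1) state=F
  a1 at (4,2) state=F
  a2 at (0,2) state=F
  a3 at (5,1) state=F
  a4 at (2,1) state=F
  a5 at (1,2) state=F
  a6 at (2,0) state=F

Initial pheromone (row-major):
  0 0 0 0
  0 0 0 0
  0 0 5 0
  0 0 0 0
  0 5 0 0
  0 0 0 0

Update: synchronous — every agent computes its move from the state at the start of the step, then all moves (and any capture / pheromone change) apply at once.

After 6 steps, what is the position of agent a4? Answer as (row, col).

(2, 2)

t=1: a0@(0,0) a1@(4,1) a2@(0,1) a3@(4,1) a4@(2,2) a5@(2,2) a6@(1,0) | pheromone: 2 2 0 0 / 2 0 0 0 / 0 0 8 0 / 0 0 0 0 / 0 8 0 0 / 0 0 0 0
t=2: a0@(0,0) a1@(4,1) a2@(0,0) a3@(4,1) a4@(2,2) a5@(2,2) a6@(0,0) | pheromone: 7 1 0 0 / 1 0 0 0 / 0 0 11 0 / 0 0 0 0 / 0 11 0 0 / 0 0 0 0
t=3: a0@(0,0) a1@(4,1) a2@(0,0) a3@(4,1) a4@(2,2) a5@(2,2) a6@(0,0) | pheromone: 12 0 0 0 / 0 0 0 0 / 0 0 14 0 / 0 0 0 0 / 0 14 0 0 / 0 0 0 0
t=4: a0@(0,0) a1@(4,1) a2@(0,0) a3@(4,1) a4@(2,2) a5@(2,2) a6@(0,0) | pheromone: 17 0 0 0 / 0 0 0 0 / 0 0 17 0 / 0 0 0 0 / 0 17 0 0 / 0 0 0 0
t=5: a0@(0,0) a1@(4,1) a2@(0,0) a3@(4,1) a4@(2,2) a5@(2,2) a6@(0,0) | pheromone: 22 0 0 0 / 0 0 0 0 / 0 0 20 0 / 0 0 0 0 / 0 20 0 0 / 0 0 0 0
t=6: a0@(0,0) a1@(4,1) a2@(0,0) a3@(4,1) a4@(2,2) a5@(2,2) a6@(0,0) | pheromone: 27 0 0 0 / 0 0 0 0 / 0 0 23 0 / 0 0 0 0 / 0 23 0 0 / 0 0 0 0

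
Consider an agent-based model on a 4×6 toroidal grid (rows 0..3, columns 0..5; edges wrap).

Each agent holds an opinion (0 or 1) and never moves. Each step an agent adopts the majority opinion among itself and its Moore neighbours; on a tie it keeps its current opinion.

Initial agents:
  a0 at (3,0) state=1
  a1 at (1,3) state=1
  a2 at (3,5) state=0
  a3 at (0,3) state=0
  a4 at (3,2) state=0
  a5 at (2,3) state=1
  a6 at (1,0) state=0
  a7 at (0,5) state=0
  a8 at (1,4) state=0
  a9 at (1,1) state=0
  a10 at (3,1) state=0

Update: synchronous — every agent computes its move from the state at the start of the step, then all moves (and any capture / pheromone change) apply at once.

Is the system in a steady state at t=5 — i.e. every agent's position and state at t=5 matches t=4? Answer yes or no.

yes

t=1: a0@(3,0):0 a1@(1,3):1 a2@(3,5):0 a3@(0,3):0 a4@(3,2):0 a5@(2,3):1 a6@(1,0):0 a7@(0,5):0 a8@(1,4):0 a9@(1,1):0 a10@(3,1):0
t=2: (unchanged — steady state)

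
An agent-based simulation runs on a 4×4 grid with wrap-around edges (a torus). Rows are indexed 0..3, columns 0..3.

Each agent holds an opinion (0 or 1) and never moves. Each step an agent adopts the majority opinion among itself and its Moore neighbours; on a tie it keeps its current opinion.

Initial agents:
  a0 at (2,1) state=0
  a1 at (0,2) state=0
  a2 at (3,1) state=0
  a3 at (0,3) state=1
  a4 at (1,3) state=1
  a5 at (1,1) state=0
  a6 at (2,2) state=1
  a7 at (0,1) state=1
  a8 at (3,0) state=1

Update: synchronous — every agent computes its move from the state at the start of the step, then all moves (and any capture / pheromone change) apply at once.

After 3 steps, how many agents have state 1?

2

t=1: a0@(2,1):0 a1@(0,2):0 a2@(3,1):0 a3@(0,3):1 a4@(1,3):1 a5@(1,1):0 a6@(2,2):0 a7@(0,1):0 a8@(3,0):1
t=2: a0@(2,1):0 a1@(0,2):0 a2@(3,1):0 a3@(0,3):1 a4@(1,3):1 a5@(1,1):0 a6@(2,2):0 a7@(0,1):0 a8@(3,0):0
t=3: (unchanged — steady state)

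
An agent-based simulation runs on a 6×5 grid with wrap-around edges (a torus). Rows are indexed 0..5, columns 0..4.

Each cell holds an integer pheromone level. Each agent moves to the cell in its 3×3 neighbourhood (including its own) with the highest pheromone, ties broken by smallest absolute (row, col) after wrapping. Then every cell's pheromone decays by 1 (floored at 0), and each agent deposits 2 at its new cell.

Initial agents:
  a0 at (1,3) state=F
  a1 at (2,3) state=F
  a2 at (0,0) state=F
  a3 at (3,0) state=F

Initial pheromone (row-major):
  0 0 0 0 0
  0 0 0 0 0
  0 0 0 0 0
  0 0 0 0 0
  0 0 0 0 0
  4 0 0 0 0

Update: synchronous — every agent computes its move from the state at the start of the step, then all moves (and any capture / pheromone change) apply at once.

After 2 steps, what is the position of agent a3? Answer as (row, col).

(2, 0)

t=1: a0@(0,2) a1@(1,2) a2@(5,0) a3@(2,0) | pheromone: 0 0 2 0 0 / 0 0 2 0 0 / 2 0 0 0 0 / 0 0 0 0 0 / 0 0 0 0 0 / 5 0 0 0 0
t=2: a0@(0,2) a1@(0,2) a2@(5,0) a3@(2,0) | pheromone: 0 0 5 0 0 / 0 0 1 0 0 / 3 0 0 0 0 / 0 0 0 0 0 / 0 0 0 0 0 / 6 0 0 0 0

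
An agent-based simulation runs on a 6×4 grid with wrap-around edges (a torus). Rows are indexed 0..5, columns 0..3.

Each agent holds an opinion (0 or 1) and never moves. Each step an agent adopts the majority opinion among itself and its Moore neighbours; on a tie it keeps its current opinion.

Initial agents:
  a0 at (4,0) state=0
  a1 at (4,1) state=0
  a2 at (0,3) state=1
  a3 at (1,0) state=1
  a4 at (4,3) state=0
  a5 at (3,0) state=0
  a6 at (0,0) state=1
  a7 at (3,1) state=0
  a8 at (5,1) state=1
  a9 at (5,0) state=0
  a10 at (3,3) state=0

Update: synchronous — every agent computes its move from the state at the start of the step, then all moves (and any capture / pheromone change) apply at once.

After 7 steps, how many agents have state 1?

3

t=1: a0@(4,0):0 a1@(4,1):0 a2@(0,3):1 a3@(1,0):1 a4@(4,3):0 a5@(3,0):0 a6@(0,0):1 a7@(3,1):0 a8@(5,1):0 a9@(5,0):0 a10@(3,3):0
t=2: (unchanged — steady state)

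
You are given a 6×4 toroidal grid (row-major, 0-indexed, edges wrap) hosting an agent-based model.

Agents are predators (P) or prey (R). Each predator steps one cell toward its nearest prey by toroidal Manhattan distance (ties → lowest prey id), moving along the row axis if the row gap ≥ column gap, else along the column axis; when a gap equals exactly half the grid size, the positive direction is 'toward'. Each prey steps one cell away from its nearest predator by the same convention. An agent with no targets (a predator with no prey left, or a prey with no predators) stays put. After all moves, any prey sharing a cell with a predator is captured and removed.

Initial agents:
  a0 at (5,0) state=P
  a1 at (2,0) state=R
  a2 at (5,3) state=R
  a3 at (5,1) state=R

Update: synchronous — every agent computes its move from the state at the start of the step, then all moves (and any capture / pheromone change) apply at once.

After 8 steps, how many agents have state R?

3

t=1: a0@(5,3):P a1@(1,0):R a2@(5,2):R a3@(5,2):R
t=2: a0@(5,2):P a1@(2,0):R a2@(5,1):R a3@(5,1):R
t=3: a0@(5,1):P a1@(1,0):R a2@(5,0):R a3@(5,0):R
t=4: a0@(5,0):P a1@(2,0):R a2@(5,3):R a3@(5,3):R
t=5: a0@(5,3):P a1@(1,0):R a2@(5,2):R a3@(5,2):R
t=6: a0@(5,2):P a1@(2,0):R a2@(5,1):R a3@(5,1):R
t=7: a0@(5,1):P a1@(1,0):R a2@(5,0):R a3@(5,0):R
t=8: a0@(5,0):P a1@(2,0):R a2@(5,3):R a3@(5,3):R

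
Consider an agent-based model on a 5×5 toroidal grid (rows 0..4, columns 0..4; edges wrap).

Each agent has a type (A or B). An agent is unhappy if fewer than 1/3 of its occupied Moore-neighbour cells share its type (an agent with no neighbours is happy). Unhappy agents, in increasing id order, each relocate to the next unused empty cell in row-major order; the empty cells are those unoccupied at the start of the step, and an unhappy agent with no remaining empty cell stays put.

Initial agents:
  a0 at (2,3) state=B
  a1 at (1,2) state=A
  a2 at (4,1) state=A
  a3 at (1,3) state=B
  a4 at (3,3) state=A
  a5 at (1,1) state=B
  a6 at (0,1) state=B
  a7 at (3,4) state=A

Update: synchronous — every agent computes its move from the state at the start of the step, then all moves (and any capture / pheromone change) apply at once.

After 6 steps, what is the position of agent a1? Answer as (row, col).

t=1: a0@(0,0):B a1@(0,2):A a2@(0,3):A a3@(1,3):B a4@(3,3):A a5@(1,1):B a6@(0,1):B a7@(3,4):A
t=2: a0@(0,0):B a1@(0,4):A a2@(0,3):A a3@(1,0):B a4@(3,3):A a5@(1,1):B a6@(0,1):B a7@(3,4):A
t=3: (unchanged — steady state)

(0, 4)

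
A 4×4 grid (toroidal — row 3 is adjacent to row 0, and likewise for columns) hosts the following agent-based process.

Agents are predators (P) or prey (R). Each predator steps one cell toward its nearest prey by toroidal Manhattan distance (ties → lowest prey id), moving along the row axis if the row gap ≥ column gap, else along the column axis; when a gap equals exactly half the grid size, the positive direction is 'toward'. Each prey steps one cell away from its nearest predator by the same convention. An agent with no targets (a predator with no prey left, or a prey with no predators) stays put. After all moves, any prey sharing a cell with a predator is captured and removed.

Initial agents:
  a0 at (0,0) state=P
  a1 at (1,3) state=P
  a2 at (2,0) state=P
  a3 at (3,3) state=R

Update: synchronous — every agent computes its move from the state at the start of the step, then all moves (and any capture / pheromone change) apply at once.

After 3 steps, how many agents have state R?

t=1: a0@(3,0):P a1@(2,3):P a2@(3,0):P
t=2: (unchanged — steady state)

0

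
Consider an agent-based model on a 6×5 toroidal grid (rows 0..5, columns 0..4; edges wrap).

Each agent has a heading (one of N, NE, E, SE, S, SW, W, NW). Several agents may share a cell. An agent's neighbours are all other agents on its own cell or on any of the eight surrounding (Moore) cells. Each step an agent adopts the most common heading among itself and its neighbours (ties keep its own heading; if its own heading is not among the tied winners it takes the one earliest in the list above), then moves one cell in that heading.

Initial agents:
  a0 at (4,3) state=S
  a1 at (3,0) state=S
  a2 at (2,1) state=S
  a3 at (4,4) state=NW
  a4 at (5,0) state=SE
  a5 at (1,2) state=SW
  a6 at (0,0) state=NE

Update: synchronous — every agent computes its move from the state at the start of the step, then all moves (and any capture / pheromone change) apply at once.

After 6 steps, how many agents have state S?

t=1: a0@(5,3):S a1@(4,0):S a2@(3,1):S a3@(5,4):S a4@(0,1):SE a5@(2,1):SW a6@(5,1):NE
t=2: a0@(0,3):S a1@(5,0):S a2@(4,1):S a3@(0,4):S a4@(1,2):SE a5@(3,0):SW a6@(4,2):NE
t=3: a0@(1,3):S a1@(0,0):S a2@(5,1):S a3@(1,4):S a4@(2,3):SE a5@(4,4):SW a6@(3,3):NE
t=4: a0@(2,3):S a1@(1,0):S a2@(0,1):S a3@(2,4):S a4@(3,3):S a5@(5,3):SW a6@(2,4):NE
t=5: a0@(3,3):S a1@(2,0):S a2@(1,1):S a3@(3,4):S a4@(4,3):S a5@(0,2):SW a6@(3,4):S
t=6: a0@(4,3):S a1@(3,0):S a2@(2,1):S a3@(4,4):S a4@(5,3):S a5@(1,1):SW a6@(4,4):S

6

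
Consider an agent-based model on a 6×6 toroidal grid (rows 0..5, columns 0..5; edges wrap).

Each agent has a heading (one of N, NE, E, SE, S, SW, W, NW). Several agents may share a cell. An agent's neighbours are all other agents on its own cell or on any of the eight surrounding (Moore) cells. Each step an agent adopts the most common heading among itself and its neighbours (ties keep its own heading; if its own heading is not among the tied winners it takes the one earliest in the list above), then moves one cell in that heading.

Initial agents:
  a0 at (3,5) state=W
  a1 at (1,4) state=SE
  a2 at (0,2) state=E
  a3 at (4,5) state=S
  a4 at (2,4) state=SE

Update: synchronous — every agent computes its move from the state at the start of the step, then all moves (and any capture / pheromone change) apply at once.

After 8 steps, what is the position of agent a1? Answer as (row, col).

(3, 0)

t=1: a0@(3,4):W a1@(2,5):SE a2@(0,3):E a3@(5,5):S a4@(3,5):SE
t=2: a0@(4,5):SE a1@(3,0):SE a2@(0,4):E a3@(0,5):S a4@(4,0):SE
t=3: a0@(5,0):SE a1@(4,1):SE a2@(0,5):E a3@(1,5):S a4@(5,1):SE
t=4: a0@(0,1):SE a1@(5,2):SE a2@(0,0):E a3@(2,5):S a4@(0,2):SE
t=5: a0@(1,2):SE a1@(0,3):SE a2@(0,1):E a3@(3,5):S a4@(1,3):SE
t=6: a0@(2,3):SE a1@(1,4):SE a2@(0,2):E a3@(4,5):S a4@(2,4):SE
t=7: a0@(3,4):SE a1@(2,5):SE a2@(0,3):E a3@(5,5):S a4@(3,5):SE
t=8: a0@(4,5):SE a1@(3,0):SE a2@(0,4):E a3@(0,5):S a4@(4,0):SE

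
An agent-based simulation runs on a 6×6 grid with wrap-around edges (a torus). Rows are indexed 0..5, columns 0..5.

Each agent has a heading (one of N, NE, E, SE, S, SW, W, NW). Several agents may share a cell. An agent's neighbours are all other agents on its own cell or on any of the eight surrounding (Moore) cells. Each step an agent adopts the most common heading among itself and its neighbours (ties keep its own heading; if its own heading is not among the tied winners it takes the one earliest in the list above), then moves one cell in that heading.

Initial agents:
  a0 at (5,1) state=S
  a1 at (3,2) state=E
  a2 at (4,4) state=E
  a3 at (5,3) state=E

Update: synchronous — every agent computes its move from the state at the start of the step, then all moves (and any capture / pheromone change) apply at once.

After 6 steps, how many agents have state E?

t=1: a0@(0,1):S a1@(3,3):E a2@(4,5):E a3@(5,4):E
t=2: a0@(1,1):S a1@(3,4):E a2@(4,0):E a3@(5,5):E
t=3: a0@(2,1):S a1@(3,5):E a2@(4,1):E a3@(5,0):E
t=4: a0@(3,1):S a1@(3,0):E a2@(4,2):E a3@(5,1):E
t=5: a0@(3,2):E a1@(3,1):E a2@(4,3):E a3@(5,2):E
t=6: a0@(3,3):E a1@(3,2):E a2@(4,4):E a3@(5,3):E

4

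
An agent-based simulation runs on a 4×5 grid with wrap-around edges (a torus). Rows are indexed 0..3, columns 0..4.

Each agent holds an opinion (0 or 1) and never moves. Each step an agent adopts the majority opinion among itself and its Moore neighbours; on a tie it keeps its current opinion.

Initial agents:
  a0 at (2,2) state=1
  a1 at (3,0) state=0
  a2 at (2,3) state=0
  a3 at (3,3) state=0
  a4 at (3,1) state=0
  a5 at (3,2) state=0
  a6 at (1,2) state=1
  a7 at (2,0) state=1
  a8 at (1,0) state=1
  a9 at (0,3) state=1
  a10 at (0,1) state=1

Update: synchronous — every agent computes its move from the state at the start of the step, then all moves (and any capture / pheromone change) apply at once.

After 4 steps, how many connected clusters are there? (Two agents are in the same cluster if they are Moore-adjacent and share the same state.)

t=1: a0@(2,2):0 a1@(3,0):0 a2@(2,3):0 a3@(3,3):0 a4@(3,1):0 a5@(3,2):0 a6@(1,2):1 a7@(2,0):1 a8@(1,0):1 a9@(0,3):1 a10@(0,1):1
t=2: (unchanged — steady state)

2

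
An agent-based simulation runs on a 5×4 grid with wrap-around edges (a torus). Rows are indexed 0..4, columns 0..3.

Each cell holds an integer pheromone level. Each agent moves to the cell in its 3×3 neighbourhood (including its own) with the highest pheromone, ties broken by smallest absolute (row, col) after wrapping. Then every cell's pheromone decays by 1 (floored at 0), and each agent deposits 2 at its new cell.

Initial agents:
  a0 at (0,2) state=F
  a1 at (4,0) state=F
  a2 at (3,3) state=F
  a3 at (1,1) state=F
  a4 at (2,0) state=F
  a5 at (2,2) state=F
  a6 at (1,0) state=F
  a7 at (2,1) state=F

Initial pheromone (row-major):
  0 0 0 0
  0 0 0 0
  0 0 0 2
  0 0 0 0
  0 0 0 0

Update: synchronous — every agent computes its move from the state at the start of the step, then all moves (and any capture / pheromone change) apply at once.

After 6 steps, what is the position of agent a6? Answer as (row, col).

(2, 3)

t=1: a0@(0,1) a1@(0,0) a2@(2,3) a3@(0,0) a4@(2,3) a5@(2,3) a6@(2,3) a7@(1,0) | pheromone: 4 2 0 0 / 2 0 0 0 / 0 0 0 9 / 0 0 0 0 / 0 0 0 0
t=2: a0@(0,0) a1@(0,0) a2@(2,3) a3@(0,0) a4@(2,3) a5@(2,3) a6@(2,3) a7@(2,3) | pheromone: 9 1 0 0 / 1 0 0 0 / 0 0 0 18 / 0 0 0 0 / 0 0 0 0
t=3: a0@(0,0) a1@(0,0) a2@(2,3) a3@(0,0) a4@(2,3) a5@(2,3) a6@(2,3) a7@(2,3) | pheromone: 14 0 0 0 / 0 0 0 0 / 0 0 0 27 / 0 0 0 0 / 0 0 0 0
t=4: a0@(0,0) a1@(0,0) a2@(2,3) a3@(0,0) a4@(2,3) a5@(2,3) a6@(2,3) a7@(2,3) | pheromone: 19 0 0 0 / 0 0 0 0 / 0 0 0 36 / 0 0 0 0 / 0 0 0 0
t=5: a0@(0,0) a1@(0,0) a2@(2,3) a3@(0,0) a4@(2,3) a5@(2,3) a6@(2,3) a7@(2,3) | pheromone: 24 0 0 0 / 0 0 0 0 / 0 0 0 45 / 0 0 0 0 / 0 0 0 0
t=6: a0@(0,0) a1@(0,0) a2@(2,3) a3@(0,0) a4@(2,3) a5@(2,3) a6@(2,3) a7@(2,3) | pheromone: 29 0 0 0 / 0 0 0 0 / 0 0 0 54 / 0 0 0 0 / 0 0 0 0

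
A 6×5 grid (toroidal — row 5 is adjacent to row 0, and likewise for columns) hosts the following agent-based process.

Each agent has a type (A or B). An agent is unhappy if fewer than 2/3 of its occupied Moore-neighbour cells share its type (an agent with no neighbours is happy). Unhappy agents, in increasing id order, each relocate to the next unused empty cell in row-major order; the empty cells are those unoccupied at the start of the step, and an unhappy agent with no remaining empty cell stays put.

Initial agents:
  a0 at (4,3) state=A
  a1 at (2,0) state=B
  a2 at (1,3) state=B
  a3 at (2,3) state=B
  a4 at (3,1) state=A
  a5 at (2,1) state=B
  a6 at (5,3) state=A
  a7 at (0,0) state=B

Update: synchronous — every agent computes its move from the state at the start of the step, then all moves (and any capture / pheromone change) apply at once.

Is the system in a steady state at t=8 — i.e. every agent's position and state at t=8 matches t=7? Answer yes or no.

no

t=1: a0@(4,3):A a1@(0,1):B a2@(1,3):B a3@(2,3):B a4@(0,2):A a5@(0,3):B a6@(5,3):A a7@(0,0):B
t=2: a0@(4,3):A a1@(0,4):B a2@(1,3):B a3@(2,3):B a4@(1,0):A a5@(1,1):B a6@(5,3):A a7@(0,0):B
t=3: a0@(4,3):A a1@(0,1):B a2@(1,3):B a3@(2,3):B a4@(0,2):A a5@(0,3):B a6@(1,2):A a7@(0,0):B
t=4: a0@(4,3):A a1@(0,4):B a2@(1,0):B a3@(1,1):B a4@(1,4):A a5@(2,0):B a6@(2,1):A a7@(0,0):B
t=5: a0@(4,3):A a1@(0,4):B a2@(1,0):B a3@(1,1):B a4@(0,1):A a5@(0,2):B a6@(0,3):A a7@(0,0):B
t=6: a0@(4,3):A a1@(0,4):B a2@(1,0):B a3@(1,1):B a4@(1,2):A a5@(1,3):B a6@(1,4):A a7@(0,0):B
t=7: a0@(4,3):A a1@(0,4):B a2@(1,0):B a3@(1,1):B a4@(0,1):A a5@(0,2):B a6@(0,3):A a7@(0,0):B
t=8: a0@(4,3):A a1@(0,4):B a2@(1,0):B a3@(1,1):B a4@(1,2):A a5@(1,3):B a6@(1,4):A a7@(0,0):B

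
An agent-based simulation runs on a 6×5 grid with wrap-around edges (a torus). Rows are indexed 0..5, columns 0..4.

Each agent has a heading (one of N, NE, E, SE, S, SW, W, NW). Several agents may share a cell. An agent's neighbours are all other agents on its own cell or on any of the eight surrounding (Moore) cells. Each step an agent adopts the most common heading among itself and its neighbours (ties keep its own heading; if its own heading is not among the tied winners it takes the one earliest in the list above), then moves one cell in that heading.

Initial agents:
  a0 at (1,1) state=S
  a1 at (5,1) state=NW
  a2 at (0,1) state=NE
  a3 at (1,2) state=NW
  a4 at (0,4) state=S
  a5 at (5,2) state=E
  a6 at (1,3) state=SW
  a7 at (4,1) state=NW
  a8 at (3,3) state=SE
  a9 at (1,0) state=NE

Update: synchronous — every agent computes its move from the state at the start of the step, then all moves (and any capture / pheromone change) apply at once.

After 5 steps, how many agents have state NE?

t=1: a0@(0,2):NE a1@(4,0):NW a2@(5,2):NE a3@(0,1):NW a4@(1,4):S a5@(4,1):NW a6@(2,2):SW a7@(3,0):NW a8@(4,4):SE a9@(0,1):NE
t=2: a0@(5,3):NE a1@(3,4):NW a2@(4,3):NE a3@(5,2):NE a4@(2,4):S a5@(3,0):NW a6@(3,1):SW a7@(2,4):NW a8@(3,3):NW a9@(5,2):NE
t=3: a0@(4,4):NE a1@(2,3):NW a2@(3,4):NE a3@(4,3):NE a4@(1,3):NW a5@(2,4):NW a6@(4,0):SW a7@(1,3):NW a8@(2,2):NW a9@(4,3):NE
t=4: a0@(3,0):NE a1@(1,2):NW a2@(2,0):NE a3@(3,4):NE a4@(0,2):NW a5@(1,3):NW a6@(3,1):NE a7@(0,2):NW a8@(1,1):NW a9@(3,4):NE
t=5: a0@(2,1):NE a1@(0,1):NW a2@(1,1):NE a3@(2,0):NE a4@(5,1):NW a5@(0,2):NW a6@(2,2):NE a7@(5,1):NW a8@(0,0):NW a9@(2,0):NE

5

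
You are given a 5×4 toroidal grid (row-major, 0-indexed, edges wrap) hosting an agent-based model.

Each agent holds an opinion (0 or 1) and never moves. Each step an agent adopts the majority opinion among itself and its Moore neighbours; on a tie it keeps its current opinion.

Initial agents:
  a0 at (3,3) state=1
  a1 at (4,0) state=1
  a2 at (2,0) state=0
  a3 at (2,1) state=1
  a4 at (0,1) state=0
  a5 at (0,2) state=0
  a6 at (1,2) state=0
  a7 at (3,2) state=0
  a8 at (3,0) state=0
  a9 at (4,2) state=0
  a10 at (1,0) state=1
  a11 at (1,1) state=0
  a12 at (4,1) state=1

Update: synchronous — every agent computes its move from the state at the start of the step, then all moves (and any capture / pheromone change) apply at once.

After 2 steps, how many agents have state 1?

0

t=1: a0@(3,3):0 a1@(4,0):1 a2@(2,0):0 a3@(2,1):0 a4@(0,1):0 a5@(0,2):0 a6@(1,2):0 a7@(3,2):1 a8@(3,0):1 a9@(4,2):0 a10@(1,0):0 a11@(1,1):0 a12@(4,1):0
t=2: a0@(3,3):0 a1@(4,0):0 a2@(2,0):0 a3@(2,1):0 a4@(0,1):0 a5@(0,2):0 a6@(1,2):0 a7@(3,2):0 a8@(3,0):0 a9@(4,2):0 a10@(1,0):0 a11@(1,1):0 a12@(4,1):0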